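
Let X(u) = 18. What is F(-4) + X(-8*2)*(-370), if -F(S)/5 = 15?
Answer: -6735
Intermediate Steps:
F(S) = -75 (F(S) = -5*15 = -75)
F(-4) + X(-8*2)*(-370) = -75 + 18*(-370) = -75 - 6660 = -6735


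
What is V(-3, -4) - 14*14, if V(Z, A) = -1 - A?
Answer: -193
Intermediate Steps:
V(-3, -4) - 14*14 = (-1 - 1*(-4)) - 14*14 = (-1 + 4) - 196 = 3 - 196 = -193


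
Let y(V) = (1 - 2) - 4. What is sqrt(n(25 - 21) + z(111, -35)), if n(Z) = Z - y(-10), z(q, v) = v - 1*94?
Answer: 2*I*sqrt(30) ≈ 10.954*I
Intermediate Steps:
y(V) = -5 (y(V) = -1 - 4 = -5)
z(q, v) = -94 + v (z(q, v) = v - 94 = -94 + v)
n(Z) = 5 + Z (n(Z) = Z - 1*(-5) = Z + 5 = 5 + Z)
sqrt(n(25 - 21) + z(111, -35)) = sqrt((5 + (25 - 21)) + (-94 - 35)) = sqrt((5 + 4) - 129) = sqrt(9 - 129) = sqrt(-120) = 2*I*sqrt(30)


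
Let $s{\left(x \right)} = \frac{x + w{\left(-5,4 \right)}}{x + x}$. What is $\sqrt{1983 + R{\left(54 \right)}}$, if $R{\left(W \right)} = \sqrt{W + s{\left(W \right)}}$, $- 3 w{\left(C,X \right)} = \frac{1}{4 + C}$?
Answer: $\frac{\sqrt{71388 + 2 \sqrt{17659}}}{6} \approx 44.614$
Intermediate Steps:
$w{\left(C,X \right)} = - \frac{1}{3 \left(4 + C\right)}$
$s{\left(x \right)} = \frac{\frac{1}{3} + x}{2 x}$ ($s{\left(x \right)} = \frac{x - \frac{1}{12 + 3 \left(-5\right)}}{x + x} = \frac{x - \frac{1}{12 - 15}}{2 x} = \left(x - \frac{1}{-3}\right) \frac{1}{2 x} = \left(x - - \frac{1}{3}\right) \frac{1}{2 x} = \left(x + \frac{1}{3}\right) \frac{1}{2 x} = \left(\frac{1}{3} + x\right) \frac{1}{2 x} = \frac{\frac{1}{3} + x}{2 x}$)
$R{\left(W \right)} = \sqrt{W + \frac{1 + 3 W}{6 W}}$
$\sqrt{1983 + R{\left(54 \right)}} = \sqrt{1983 + \frac{\sqrt{18 + \frac{6}{54} + 36 \cdot 54}}{6}} = \sqrt{1983 + \frac{\sqrt{18 + 6 \cdot \frac{1}{54} + 1944}}{6}} = \sqrt{1983 + \frac{\sqrt{18 + \frac{1}{9} + 1944}}{6}} = \sqrt{1983 + \frac{\sqrt{\frac{17659}{9}}}{6}} = \sqrt{1983 + \frac{\frac{1}{3} \sqrt{17659}}{6}} = \sqrt{1983 + \frac{\sqrt{17659}}{18}}$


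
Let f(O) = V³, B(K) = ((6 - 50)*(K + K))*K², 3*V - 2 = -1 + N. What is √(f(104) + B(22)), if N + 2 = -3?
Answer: 16*I*√296481/9 ≈ 968.0*I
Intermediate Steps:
N = -5 (N = -2 - 3 = -5)
V = -4/3 (V = ⅔ + (-1 - 5)/3 = ⅔ + (⅓)*(-6) = ⅔ - 2 = -4/3 ≈ -1.3333)
B(K) = -88*K³ (B(K) = (-88*K)*K² = -88*K³)
f(O) = -64/27 (f(O) = (-4/3)³ = -64/27)
√(f(104) + B(22)) = √(-64/27 - 88*22³) = √(-64/27 - 88*10648) = √(-64/27 - 937024) = √(-25299712/27) = 16*I*√296481/9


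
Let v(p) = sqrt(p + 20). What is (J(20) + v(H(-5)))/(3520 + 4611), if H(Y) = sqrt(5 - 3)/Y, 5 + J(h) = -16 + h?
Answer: -1/8131 + sqrt(500 - 5*sqrt(2))/40655 ≈ 0.00042312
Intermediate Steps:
J(h) = -21 + h (J(h) = -5 + (-16 + h) = -21 + h)
H(Y) = sqrt(2)/Y
v(p) = sqrt(20 + p)
(J(20) + v(H(-5)))/(3520 + 4611) = ((-21 + 20) + sqrt(20 + sqrt(2)/(-5)))/(3520 + 4611) = (-1 + sqrt(20 + sqrt(2)*(-1/5)))/8131 = (-1 + sqrt(20 - sqrt(2)/5))*(1/8131) = -1/8131 + sqrt(20 - sqrt(2)/5)/8131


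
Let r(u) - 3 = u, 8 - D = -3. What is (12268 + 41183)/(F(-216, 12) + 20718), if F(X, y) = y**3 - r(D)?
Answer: 53451/22432 ≈ 2.3828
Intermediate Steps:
D = 11 (D = 8 - 1*(-3) = 8 + 3 = 11)
r(u) = 3 + u
F(X, y) = -14 + y**3 (F(X, y) = y**3 - (3 + 11) = y**3 - 1*14 = y**3 - 14 = -14 + y**3)
(12268 + 41183)/(F(-216, 12) + 20718) = (12268 + 41183)/((-14 + 12**3) + 20718) = 53451/((-14 + 1728) + 20718) = 53451/(1714 + 20718) = 53451/22432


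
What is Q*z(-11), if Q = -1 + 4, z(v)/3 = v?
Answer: -99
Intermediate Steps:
z(v) = 3*v
Q = 3
Q*z(-11) = 3*(3*(-11)) = 3*(-33) = -99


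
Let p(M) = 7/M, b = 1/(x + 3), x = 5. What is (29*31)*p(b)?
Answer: 50344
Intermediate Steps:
b = ⅛ (b = 1/(5 + 3) = 1/8 = ⅛ ≈ 0.12500)
(29*31)*p(b) = (29*31)*(7/(⅛)) = 899*(7*8) = 899*56 = 50344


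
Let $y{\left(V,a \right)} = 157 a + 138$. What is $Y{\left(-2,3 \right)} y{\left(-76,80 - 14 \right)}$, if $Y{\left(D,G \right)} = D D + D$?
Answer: $21000$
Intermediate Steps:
$y{\left(V,a \right)} = 138 + 157 a$
$Y{\left(D,G \right)} = D + D^{2}$ ($Y{\left(D,G \right)} = D^{2} + D = D + D^{2}$)
$Y{\left(-2,3 \right)} y{\left(-76,80 - 14 \right)} = - 2 \left(1 - 2\right) \left(138 + 157 \left(80 - 14\right)\right) = \left(-2\right) \left(-1\right) \left(138 + 157 \cdot 66\right) = 2 \left(138 + 10362\right) = 2 \cdot 10500 = 21000$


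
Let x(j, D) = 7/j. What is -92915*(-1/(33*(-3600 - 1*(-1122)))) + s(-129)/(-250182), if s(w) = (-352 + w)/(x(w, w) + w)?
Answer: -2388881669743/2102414555472 ≈ -1.1363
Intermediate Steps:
s(w) = (-352 + w)/(w + 7/w) (s(w) = (-352 + w)/(7/w + w) = (-352 + w)/(w + 7/w))
-92915*(-1/(33*(-3600 - 1*(-1122)))) + s(-129)/(-250182) = -92915*(-1/(33*(-3600 - 1*(-1122)))) - 129*(-352 - 129)/(7 + (-129)²)/(-250182) = -92915*(-1/(33*(-3600 + 1122))) - 129*(-481)/(7 + 16641)*(-1/250182) = -92915/((-2478*(-33))) - 129*(-481)/16648*(-1/250182) = -92915/81774 - 129*1/16648*(-481)*(-1/250182) = -92915*1/81774 + (62049/16648)*(-1/250182) = -92915/81774 - 20683/1388343312 = -2388881669743/2102414555472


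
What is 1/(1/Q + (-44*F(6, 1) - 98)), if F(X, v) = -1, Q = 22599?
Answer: -22599/1220345 ≈ -0.018519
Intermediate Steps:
1/(1/Q + (-44*F(6, 1) - 98)) = 1/(1/22599 + (-44*(-1) - 98)) = 1/(1/22599 + (44 - 98)) = 1/(1/22599 - 54) = 1/(-1220345/22599) = -22599/1220345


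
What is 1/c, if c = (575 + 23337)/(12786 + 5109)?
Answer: 17895/23912 ≈ 0.74837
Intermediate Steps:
c = 23912/17895 ≈ 1.3362
1/c = 1/(23912/17895) = 17895/23912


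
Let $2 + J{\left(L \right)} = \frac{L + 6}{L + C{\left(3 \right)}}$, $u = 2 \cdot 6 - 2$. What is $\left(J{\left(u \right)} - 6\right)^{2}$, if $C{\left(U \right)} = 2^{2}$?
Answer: $\frac{2304}{49} \approx 47.02$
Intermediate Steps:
$C{\left(U \right)} = 4$
$u = 10$ ($u = 12 - 2 = 10$)
$J{\left(L \right)} = -2 + \frac{6 + L}{4 + L}$ ($J{\left(L \right)} = -2 + \frac{L + 6}{L + 4} = -2 + \frac{6 + L}{4 + L}$)
$\left(J{\left(u \right)} - 6\right)^{2} = \left(\frac{-2 - 10}{4 + 10} - 6\right)^{2} = \left(\frac{-2 - 10}{14} - 6\right)^{2} = \left(\frac{1}{14} \left(-12\right) - 6\right)^{2} = \left(- \frac{6}{7} - 6\right)^{2} = \left(- \frac{48}{7}\right)^{2} = \frac{2304}{49}$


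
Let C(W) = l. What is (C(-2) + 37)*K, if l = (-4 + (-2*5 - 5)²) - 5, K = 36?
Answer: 9108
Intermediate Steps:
l = 216 (l = (-4 + (-10 - 5)²) - 5 = (-4 + (-15)²) - 5 = (-4 + 225) - 5 = 221 - 5 = 216)
C(W) = 216
(C(-2) + 37)*K = (216 + 37)*36 = 253*36 = 9108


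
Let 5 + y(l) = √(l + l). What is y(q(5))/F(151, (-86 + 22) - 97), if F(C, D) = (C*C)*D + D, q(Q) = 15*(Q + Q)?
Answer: 5/3671122 - 5*√3/1835561 ≈ -3.3561e-6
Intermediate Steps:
q(Q) = 30*Q (q(Q) = 15*(2*Q) = 30*Q)
F(C, D) = D + D*C² (F(C, D) = C²*D + D = D*C² + D = D + D*C²)
y(l) = -5 + √2*√l (y(l) = -5 + √(l + l) = -5 + √(2*l) = -5 + √2*√l)
y(q(5))/F(151, (-86 + 22) - 97) = (-5 + √2*√(30*5))/((((-86 + 22) - 97)*(1 + 151²))) = (-5 + √2*√150)/(((-64 - 97)*(1 + 22801))) = (-5 + √2*(5*√6))/((-161*22802)) = (-5 + 10*√3)/(-3671122) = (-5 + 10*√3)*(-1/3671122) = 5/3671122 - 5*√3/1835561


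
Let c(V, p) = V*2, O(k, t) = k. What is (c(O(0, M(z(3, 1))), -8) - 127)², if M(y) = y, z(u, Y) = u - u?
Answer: 16129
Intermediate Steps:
z(u, Y) = 0
c(V, p) = 2*V
(c(O(0, M(z(3, 1))), -8) - 127)² = (2*0 - 127)² = (0 - 127)² = (-127)² = 16129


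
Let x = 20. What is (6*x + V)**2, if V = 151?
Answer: 73441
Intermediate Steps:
(6*x + V)**2 = (6*20 + 151)**2 = (120 + 151)**2 = 271**2 = 73441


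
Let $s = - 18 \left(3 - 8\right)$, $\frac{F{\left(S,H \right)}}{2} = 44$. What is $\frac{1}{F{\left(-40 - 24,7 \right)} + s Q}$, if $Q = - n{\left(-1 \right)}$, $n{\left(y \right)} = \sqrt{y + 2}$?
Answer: $- \frac{1}{2} \approx -0.5$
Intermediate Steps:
$n{\left(y \right)} = \sqrt{2 + y}$
$F{\left(S,H \right)} = 88$ ($F{\left(S,H \right)} = 2 \cdot 44 = 88$)
$s = 90$ ($s = - 18 \left(3 - 8\right) = \left(-18\right) \left(-5\right) = 90$)
$Q = -1$ ($Q = - \sqrt{2 - 1} = - \sqrt{1} = \left(-1\right) 1 = -1$)
$\frac{1}{F{\left(-40 - 24,7 \right)} + s Q} = \frac{1}{88 + 90 \left(-1\right)} = \frac{1}{88 - 90} = \frac{1}{-2} = - \frac{1}{2}$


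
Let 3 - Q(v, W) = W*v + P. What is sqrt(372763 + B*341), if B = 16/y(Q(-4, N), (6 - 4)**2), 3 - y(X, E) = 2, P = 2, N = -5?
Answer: sqrt(378219) ≈ 615.00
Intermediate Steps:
Q(v, W) = 1 - W*v (Q(v, W) = 3 - (W*v + 2) = 3 - (2 + W*v) = 3 + (-2 - W*v) = 1 - W*v)
y(X, E) = 1 (y(X, E) = 3 - 1*2 = 3 - 2 = 1)
B = 16 (B = 16/1 = 16*1 = 16)
sqrt(372763 + B*341) = sqrt(372763 + 16*341) = sqrt(372763 + 5456) = sqrt(378219)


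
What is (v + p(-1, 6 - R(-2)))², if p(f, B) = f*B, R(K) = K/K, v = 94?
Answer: 7921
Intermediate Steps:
R(K) = 1
p(f, B) = B*f
(v + p(-1, 6 - R(-2)))² = (94 + (6 - 1*1)*(-1))² = (94 + (6 - 1)*(-1))² = (94 + 5*(-1))² = (94 - 5)² = 89² = 7921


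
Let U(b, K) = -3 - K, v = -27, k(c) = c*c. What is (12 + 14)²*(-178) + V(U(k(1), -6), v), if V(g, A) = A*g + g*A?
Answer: -120490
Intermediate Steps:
k(c) = c²
V(g, A) = 2*A*g (V(g, A) = A*g + A*g = 2*A*g)
(12 + 14)²*(-178) + V(U(k(1), -6), v) = (12 + 14)²*(-178) + 2*(-27)*(-3 - 1*(-6)) = 26²*(-178) + 2*(-27)*(-3 + 6) = 676*(-178) + 2*(-27)*3 = -120328 - 162 = -120490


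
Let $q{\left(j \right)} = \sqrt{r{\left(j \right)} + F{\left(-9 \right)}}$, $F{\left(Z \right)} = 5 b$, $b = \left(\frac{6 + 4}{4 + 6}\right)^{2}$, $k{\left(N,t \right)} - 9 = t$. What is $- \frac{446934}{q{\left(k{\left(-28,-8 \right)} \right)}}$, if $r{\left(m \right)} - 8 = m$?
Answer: $- \frac{223467 \sqrt{14}}{7} \approx -1.1945 \cdot 10^{5}$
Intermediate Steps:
$r{\left(m \right)} = 8 + m$
$k{\left(N,t \right)} = 9 + t$
$b = 1$ ($b = \left(\frac{10}{10}\right)^{2} = \left(10 \cdot \frac{1}{10}\right)^{2} = 1^{2} = 1$)
$F{\left(Z \right)} = 5$ ($F{\left(Z \right)} = 5 \cdot 1 = 5$)
$q{\left(j \right)} = \sqrt{13 + j}$ ($q{\left(j \right)} = \sqrt{\left(8 + j\right) + 5} = \sqrt{13 + j}$)
$- \frac{446934}{q{\left(k{\left(-28,-8 \right)} \right)}} = - \frac{446934}{\sqrt{13 + \left(9 - 8\right)}} = - \frac{446934}{\sqrt{13 + 1}} = - \frac{446934}{\sqrt{14}} = - 446934 \frac{\sqrt{14}}{14} = - \frac{223467 \sqrt{14}}{7}$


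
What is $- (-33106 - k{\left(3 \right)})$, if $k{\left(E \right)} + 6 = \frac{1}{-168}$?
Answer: $\frac{5560799}{168} \approx 33100.0$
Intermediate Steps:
$k{\left(E \right)} = - \frac{1009}{168}$ ($k{\left(E \right)} = -6 + \frac{1}{-168} = -6 - \frac{1}{168} = - \frac{1009}{168}$)
$- (-33106 - k{\left(3 \right)}) = - (-33106 - - \frac{1009}{168}) = - (-33106 + \frac{1009}{168}) = \left(-1\right) \left(- \frac{5560799}{168}\right) = \frac{5560799}{168}$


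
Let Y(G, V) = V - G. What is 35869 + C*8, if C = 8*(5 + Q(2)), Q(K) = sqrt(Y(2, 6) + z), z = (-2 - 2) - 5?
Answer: 36189 + 64*I*sqrt(5) ≈ 36189.0 + 143.11*I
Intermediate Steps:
z = -9 (z = -4 - 5 = -9)
Q(K) = I*sqrt(5) (Q(K) = sqrt((6 - 1*2) - 9) = sqrt((6 - 2) - 9) = sqrt(4 - 9) = sqrt(-5) = I*sqrt(5))
C = 40 + 8*I*sqrt(5) (C = 8*(5 + I*sqrt(5)) = 40 + 8*I*sqrt(5) ≈ 40.0 + 17.889*I)
35869 + C*8 = 35869 + (40 + 8*I*sqrt(5))*8 = 35869 + (320 + 64*I*sqrt(5)) = 36189 + 64*I*sqrt(5)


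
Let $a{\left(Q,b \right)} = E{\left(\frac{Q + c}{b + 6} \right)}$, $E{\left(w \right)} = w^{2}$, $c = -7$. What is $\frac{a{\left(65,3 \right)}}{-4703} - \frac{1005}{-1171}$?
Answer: $\frac{378908471}{446084253} \approx 0.84941$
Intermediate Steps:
$a{\left(Q,b \right)} = \frac{\left(-7 + Q\right)^{2}}{\left(6 + b\right)^{2}}$ ($a{\left(Q,b \right)} = \left(\frac{Q - 7}{b + 6}\right)^{2} = \left(\frac{-7 + Q}{6 + b}\right)^{2} = \frac{\left(-7 + Q\right)^{2}}{\left(6 + b\right)^{2}}$)
$\frac{a{\left(65,3 \right)}}{-4703} - \frac{1005}{-1171} = \frac{\left(-7 + 65\right)^{2} \frac{1}{\left(6 + 3\right)^{2}}}{-4703} - \frac{1005}{-1171} = \frac{58^{2}}{81} \left(- \frac{1}{4703}\right) - - \frac{1005}{1171} = 3364 \cdot \frac{1}{81} \left(- \frac{1}{4703}\right) + \frac{1005}{1171} = \frac{3364}{81} \left(- \frac{1}{4703}\right) + \frac{1005}{1171} = - \frac{3364}{380943} + \frac{1005}{1171} = \frac{378908471}{446084253}$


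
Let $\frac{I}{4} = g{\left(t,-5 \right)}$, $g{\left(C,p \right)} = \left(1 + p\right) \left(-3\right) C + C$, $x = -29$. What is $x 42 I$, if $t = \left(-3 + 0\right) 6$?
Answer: $1140048$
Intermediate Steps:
$t = -18$ ($t = \left(-3\right) 6 = -18$)
$g{\left(C,p \right)} = C + C \left(-3 - 3 p\right)$ ($g{\left(C,p \right)} = \left(-3 - 3 p\right) C + C = C \left(-3 - 3 p\right) + C = C + C \left(-3 - 3 p\right)$)
$I = -936$ ($I = 4 \left(\left(-1\right) \left(-18\right) \left(2 + 3 \left(-5\right)\right)\right) = 4 \left(\left(-1\right) \left(-18\right) \left(2 - 15\right)\right) = 4 \left(\left(-1\right) \left(-18\right) \left(-13\right)\right) = 4 \left(-234\right) = -936$)
$x 42 I = \left(-29\right) 42 \left(-936\right) = \left(-1218\right) \left(-936\right) = 1140048$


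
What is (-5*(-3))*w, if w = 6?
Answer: 90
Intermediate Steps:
(-5*(-3))*w = -5*(-3)*6 = 15*6 = 90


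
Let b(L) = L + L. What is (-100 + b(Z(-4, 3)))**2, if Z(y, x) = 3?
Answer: 8836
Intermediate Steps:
b(L) = 2*L
(-100 + b(Z(-4, 3)))**2 = (-100 + 2*3)**2 = (-100 + 6)**2 = (-94)**2 = 8836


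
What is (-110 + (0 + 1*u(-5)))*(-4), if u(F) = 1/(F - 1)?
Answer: 1322/3 ≈ 440.67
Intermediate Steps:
u(F) = 1/(-1 + F)
(-110 + (0 + 1*u(-5)))*(-4) = (-110 + (0 + 1/(-1 - 5)))*(-4) = (-110 + (0 + 1/(-6)))*(-4) = (-110 + (0 + 1*(-⅙)))*(-4) = (-110 + (0 - ⅙))*(-4) = (-110 - ⅙)*(-4) = -661/6*(-4) = 1322/3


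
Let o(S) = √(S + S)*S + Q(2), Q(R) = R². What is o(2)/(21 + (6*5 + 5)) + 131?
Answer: 918/7 ≈ 131.14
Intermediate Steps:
o(S) = 4 + √2*S^(3/2) (o(S) = √(S + S)*S + 2² = √(2*S)*S + 4 = (√2*√S)*S + 4 = √2*S^(3/2) + 4 = 4 + √2*S^(3/2))
o(2)/(21 + (6*5 + 5)) + 131 = (4 + √2*2^(3/2))/(21 + (6*5 + 5)) + 131 = (4 + √2*(2*√2))/(21 + (30 + 5)) + 131 = (4 + 4)/(21 + 35) + 131 = 8/56 + 131 = (1/56)*8 + 131 = ⅐ + 131 = 918/7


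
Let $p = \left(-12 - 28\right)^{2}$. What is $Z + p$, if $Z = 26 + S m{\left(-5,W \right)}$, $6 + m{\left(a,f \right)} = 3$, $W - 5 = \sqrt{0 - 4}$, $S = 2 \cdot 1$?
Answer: $1620$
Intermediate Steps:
$S = 2$
$W = 5 + 2 i$ ($W = 5 + \sqrt{0 - 4} = 5 + \sqrt{-4} = 5 + 2 i \approx 5.0 + 2.0 i$)
$p = 1600$ ($p = \left(-40\right)^{2} = 1600$)
$m{\left(a,f \right)} = -3$ ($m{\left(a,f \right)} = -6 + 3 = -3$)
$Z = 20$ ($Z = 26 + 2 \left(-3\right) = 26 - 6 = 20$)
$Z + p = 20 + 1600 = 1620$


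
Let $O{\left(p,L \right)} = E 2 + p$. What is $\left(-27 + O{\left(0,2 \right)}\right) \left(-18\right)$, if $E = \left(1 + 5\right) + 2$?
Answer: $198$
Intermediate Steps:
$E = 8$ ($E = 6 + 2 = 8$)
$O{\left(p,L \right)} = 16 + p$ ($O{\left(p,L \right)} = 8 \cdot 2 + p = 16 + p$)
$\left(-27 + O{\left(0,2 \right)}\right) \left(-18\right) = \left(-27 + \left(16 + 0\right)\right) \left(-18\right) = \left(-27 + 16\right) \left(-18\right) = \left(-11\right) \left(-18\right) = 198$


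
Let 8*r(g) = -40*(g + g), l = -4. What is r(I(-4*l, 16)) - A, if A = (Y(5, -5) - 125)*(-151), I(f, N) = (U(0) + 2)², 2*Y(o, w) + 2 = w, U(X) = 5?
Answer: -39787/2 ≈ -19894.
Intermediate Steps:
Y(o, w) = -1 + w/2
I(f, N) = 49 (I(f, N) = (5 + 2)² = 7² = 49)
r(g) = -10*g (r(g) = (-40*(g + g))/8 = (-80*g)/8 = -10*g)
A = 38807/2 (A = ((-1 + (½)*(-5)) - 125)*(-151) = ((-1 - 5/2) - 125)*(-151) = (-7/2 - 125)*(-151) = -257/2*(-151) = 38807/2 ≈ 19404.)
r(I(-4*l, 16)) - A = -10*49 - 1*38807/2 = -490 - 38807/2 = -39787/2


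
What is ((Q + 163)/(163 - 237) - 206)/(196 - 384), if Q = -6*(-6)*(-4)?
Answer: 15263/13912 ≈ 1.0971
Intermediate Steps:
Q = -144 (Q = 36*(-4) = -144)
((Q + 163)/(163 - 237) - 206)/(196 - 384) = ((-144 + 163)/(163 - 237) - 206)/(196 - 384) = (19/(-74) - 206)/(-188) = (19*(-1/74) - 206)*(-1/188) = (-19/74 - 206)*(-1/188) = -15263/74*(-1/188) = 15263/13912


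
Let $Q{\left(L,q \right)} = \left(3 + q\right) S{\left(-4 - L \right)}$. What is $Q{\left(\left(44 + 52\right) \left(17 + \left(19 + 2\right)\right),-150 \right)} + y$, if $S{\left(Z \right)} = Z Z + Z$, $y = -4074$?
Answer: $-1960021518$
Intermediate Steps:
$S{\left(Z \right)} = Z + Z^{2}$ ($S{\left(Z \right)} = Z^{2} + Z = Z + Z^{2}$)
$Q{\left(L,q \right)} = \left(-4 - L\right) \left(-3 - L\right) \left(3 + q\right)$ ($Q{\left(L,q \right)} = \left(3 + q\right) \left(-4 - L\right) \left(1 - \left(4 + L\right)\right) = \left(3 + q\right) \left(-4 - L\right) \left(-3 - L\right) = \left(-4 - L\right) \left(-3 - L\right) \left(3 + q\right)$)
$Q{\left(\left(44 + 52\right) \left(17 + \left(19 + 2\right)\right),-150 \right)} + y = \left(3 + \left(44 + 52\right) \left(17 + \left(19 + 2\right)\right)\right) \left(3 - 150\right) \left(4 + \left(44 + 52\right) \left(17 + \left(19 + 2\right)\right)\right) - 4074 = \left(3 + 96 \left(17 + 21\right)\right) \left(-147\right) \left(4 + 96 \left(17 + 21\right)\right) - 4074 = \left(3 + 96 \cdot 38\right) \left(-147\right) \left(4 + 96 \cdot 38\right) - 4074 = \left(3 + 3648\right) \left(-147\right) \left(4 + 3648\right) - 4074 = 3651 \left(-147\right) 3652 - 4074 = -1960017444 - 4074 = -1960021518$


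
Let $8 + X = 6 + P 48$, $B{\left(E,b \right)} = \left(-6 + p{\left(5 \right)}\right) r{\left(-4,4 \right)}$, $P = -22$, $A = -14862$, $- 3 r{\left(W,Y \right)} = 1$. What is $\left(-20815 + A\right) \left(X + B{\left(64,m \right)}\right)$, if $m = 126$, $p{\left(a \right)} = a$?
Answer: $\frac{113203121}{3} \approx 3.7734 \cdot 10^{7}$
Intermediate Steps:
$r{\left(W,Y \right)} = - \frac{1}{3}$ ($r{\left(W,Y \right)} = \left(- \frac{1}{3}\right) 1 = - \frac{1}{3}$)
$B{\left(E,b \right)} = \frac{1}{3}$ ($B{\left(E,b \right)} = \left(-6 + 5\right) \left(- \frac{1}{3}\right) = \left(-1\right) \left(- \frac{1}{3}\right) = \frac{1}{3}$)
$X = -1058$ ($X = -8 + \left(6 - 1056\right) = -8 - 1050 = -1058$)
$\left(-20815 + A\right) \left(X + B{\left(64,m \right)}\right) = \left(-20815 - 14862\right) \left(-1058 + \frac{1}{3}\right) = \left(-35677\right) \left(- \frac{3173}{3}\right) = \frac{113203121}{3}$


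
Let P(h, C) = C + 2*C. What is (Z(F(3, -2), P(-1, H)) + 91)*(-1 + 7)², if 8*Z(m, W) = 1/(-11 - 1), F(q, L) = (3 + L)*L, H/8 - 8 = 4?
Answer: 26205/8 ≈ 3275.6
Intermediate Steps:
H = 96 (H = 64 + 8*4 = 64 + 32 = 96)
P(h, C) = 3*C
F(q, L) = L*(3 + L)
Z(m, W) = -1/96 (Z(m, W) = 1/(8*(-11 - 1)) = (⅛)/(-12) = (⅛)*(-1/12) = -1/96)
(Z(F(3, -2), P(-1, H)) + 91)*(-1 + 7)² = (-1/96 + 91)*(-1 + 7)² = (8735/96)*6² = (8735/96)*36 = 26205/8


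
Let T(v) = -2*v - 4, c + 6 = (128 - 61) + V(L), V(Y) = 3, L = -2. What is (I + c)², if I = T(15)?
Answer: 900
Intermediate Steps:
c = 64 (c = -6 + ((128 - 61) + 3) = -6 + (67 + 3) = -6 + 70 = 64)
T(v) = -4 - 2*v
I = -34 (I = -4 - 2*15 = -4 - 30 = -34)
(I + c)² = (-34 + 64)² = 30² = 900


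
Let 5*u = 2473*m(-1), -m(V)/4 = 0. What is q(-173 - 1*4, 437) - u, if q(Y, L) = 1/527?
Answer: 1/527 ≈ 0.0018975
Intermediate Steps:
m(V) = 0 (m(V) = -4*0 = 0)
q(Y, L) = 1/527
u = 0 (u = (2473*0)/5 = (1/5)*0 = 0)
q(-173 - 1*4, 437) - u = 1/527 - 1*0 = 1/527 + 0 = 1/527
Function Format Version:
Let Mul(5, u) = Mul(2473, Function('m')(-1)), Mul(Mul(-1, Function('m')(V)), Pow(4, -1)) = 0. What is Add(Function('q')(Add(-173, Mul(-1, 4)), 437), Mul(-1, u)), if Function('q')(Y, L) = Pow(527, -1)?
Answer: Rational(1, 527) ≈ 0.0018975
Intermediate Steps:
Function('m')(V) = 0 (Function('m')(V) = Mul(-4, 0) = 0)
Function('q')(Y, L) = Rational(1, 527)
u = 0 (u = Mul(Rational(1, 5), Mul(2473, 0)) = Mul(Rational(1, 5), 0) = 0)
Add(Function('q')(Add(-173, Mul(-1, 4)), 437), Mul(-1, u)) = Add(Rational(1, 527), Mul(-1, 0)) = Add(Rational(1, 527), 0) = Rational(1, 527)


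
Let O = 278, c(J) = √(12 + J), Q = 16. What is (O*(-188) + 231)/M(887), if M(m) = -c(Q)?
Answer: 52033*√7/14 ≈ 9833.3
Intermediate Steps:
M(m) = -2*√7 (M(m) = -√(12 + 16) = -√28 = -2*√7)
(O*(-188) + 231)/M(887) = (278*(-188) + 231)/((-2*√7)) = (-52264 + 231)*(-√7/14) = -(-52033)*√7/14 = 52033*√7/14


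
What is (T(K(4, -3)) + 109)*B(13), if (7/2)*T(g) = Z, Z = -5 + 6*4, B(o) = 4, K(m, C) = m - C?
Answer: 3204/7 ≈ 457.71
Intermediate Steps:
Z = 19 (Z = -5 + 24 = 19)
T(g) = 38/7 (T(g) = (2/7)*19 = 38/7)
(T(K(4, -3)) + 109)*B(13) = (38/7 + 109)*4 = (801/7)*4 = 3204/7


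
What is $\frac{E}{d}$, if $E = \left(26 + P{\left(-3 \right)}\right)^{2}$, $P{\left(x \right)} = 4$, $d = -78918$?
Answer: $- \frac{150}{13153} \approx -0.011404$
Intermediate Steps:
$E = 900$ ($E = \left(26 + 4\right)^{2} = 30^{2} = 900$)
$\frac{E}{d} = \frac{900}{-78918} = 900 \left(- \frac{1}{78918}\right) = - \frac{150}{13153}$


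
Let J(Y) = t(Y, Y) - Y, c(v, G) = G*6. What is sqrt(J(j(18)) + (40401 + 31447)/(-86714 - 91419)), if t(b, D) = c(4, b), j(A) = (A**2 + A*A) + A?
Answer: sqrt(105652649244586)/178133 ≈ 57.703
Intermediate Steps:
c(v, G) = 6*G
j(A) = A + 2*A**2 (j(A) = (A**2 + A**2) + A = 2*A**2 + A = A + 2*A**2)
t(b, D) = 6*b
J(Y) = 5*Y (J(Y) = 6*Y - Y = 5*Y)
sqrt(J(j(18)) + (40401 + 31447)/(-86714 - 91419)) = sqrt(5*(18*(1 + 2*18)) + (40401 + 31447)/(-86714 - 91419)) = sqrt(5*(18*(1 + 36)) + 71848/(-178133)) = sqrt(5*(18*37) + 71848*(-1/178133)) = sqrt(5*666 - 71848/178133) = sqrt(3330 - 71848/178133) = sqrt(593111042/178133) = sqrt(105652649244586)/178133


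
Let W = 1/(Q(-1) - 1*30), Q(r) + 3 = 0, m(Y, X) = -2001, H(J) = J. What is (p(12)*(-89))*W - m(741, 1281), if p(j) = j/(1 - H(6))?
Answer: 109699/55 ≈ 1994.5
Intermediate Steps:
Q(r) = -3 (Q(r) = -3 + 0 = -3)
p(j) = -j/5 (p(j) = j/(1 - 1*6) = j/(1 - 6) = j/(-5) = j*(-⅕) = -j/5)
W = -1/33 (W = 1/(-3 - 1*30) = 1/(-3 - 30) = 1/(-33) = -1/33 ≈ -0.030303)
(p(12)*(-89))*W - m(741, 1281) = (-⅕*12*(-89))*(-1/33) - 1*(-2001) = -12/5*(-89)*(-1/33) + 2001 = (1068/5)*(-1/33) + 2001 = -356/55 + 2001 = 109699/55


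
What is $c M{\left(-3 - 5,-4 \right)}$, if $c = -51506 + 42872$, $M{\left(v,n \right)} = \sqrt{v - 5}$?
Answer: $- 8634 i \sqrt{13} \approx - 31130.0 i$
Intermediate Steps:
$M{\left(v,n \right)} = \sqrt{-5 + v}$
$c = -8634$
$c M{\left(-3 - 5,-4 \right)} = - 8634 \sqrt{-5 - 8} = - 8634 \sqrt{-13} = - 8634 i \sqrt{13}$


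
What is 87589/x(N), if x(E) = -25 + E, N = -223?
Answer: -87589/248 ≈ -353.18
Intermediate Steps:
87589/x(N) = 87589/(-25 - 223) = 87589/(-248) = 87589*(-1/248) = -87589/248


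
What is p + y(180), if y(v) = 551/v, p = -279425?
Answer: -50295949/180 ≈ -2.7942e+5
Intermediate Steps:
p + y(180) = -279425 + 551/180 = -50295949/180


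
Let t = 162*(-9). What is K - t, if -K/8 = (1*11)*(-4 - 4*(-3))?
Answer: 754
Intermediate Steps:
t = -1458
K = -704 (K = -8*1*11*(-4 - 4*(-3)) = -88*(-4 + 12) = -88*8 = -8*88 = -704)
K - t = -704 - 1*(-1458) = -704 + 1458 = 754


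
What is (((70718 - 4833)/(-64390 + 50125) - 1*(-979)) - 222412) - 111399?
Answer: -949582873/2853 ≈ -3.3284e+5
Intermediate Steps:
(((70718 - 4833)/(-64390 + 50125) - 1*(-979)) - 222412) - 111399 = ((65885/(-14265) + 979) - 222412) - 111399 = ((65885*(-1/14265) + 979) - 222412) - 111399 = ((-13177/2853 + 979) - 222412) - 111399 = (2779910/2853 - 222412) - 111399 = -631761526/2853 - 111399 = -949582873/2853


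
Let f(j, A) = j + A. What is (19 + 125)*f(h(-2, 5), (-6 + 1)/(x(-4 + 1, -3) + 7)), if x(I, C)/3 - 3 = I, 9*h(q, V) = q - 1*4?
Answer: -1392/7 ≈ -198.86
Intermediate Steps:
h(q, V) = -4/9 + q/9 (h(q, V) = (q - 1*4)/9 = (q - 4)/9 = (-4 + q)/9 = -4/9 + q/9)
x(I, C) = 9 + 3*I
f(j, A) = A + j
(19 + 125)*f(h(-2, 5), (-6 + 1)/(x(-4 + 1, -3) + 7)) = (19 + 125)*((-6 + 1)/((9 + 3*(-4 + 1)) + 7) + (-4/9 + (⅑)*(-2))) = 144*(-5/((9 + 3*(-3)) + 7) + (-4/9 - 2/9)) = 144*(-5/((9 - 9) + 7) - ⅔) = 144*(-5/(0 + 7) - ⅔) = 144*(-5/7 - ⅔) = 144*(-29/21) = -1392/7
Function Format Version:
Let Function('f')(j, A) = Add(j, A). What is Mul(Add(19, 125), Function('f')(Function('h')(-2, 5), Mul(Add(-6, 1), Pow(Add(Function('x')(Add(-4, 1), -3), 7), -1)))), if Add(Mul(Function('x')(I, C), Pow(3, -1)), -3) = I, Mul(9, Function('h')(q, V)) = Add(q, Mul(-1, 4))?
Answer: Rational(-1392, 7) ≈ -198.86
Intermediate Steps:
Function('h')(q, V) = Add(Rational(-4, 9), Mul(Rational(1, 9), q)) (Function('h')(q, V) = Mul(Rational(1, 9), Add(q, Mul(-1, 4))) = Mul(Rational(1, 9), Add(q, -4)) = Mul(Rational(1, 9), Add(-4, q)) = Add(Rational(-4, 9), Mul(Rational(1, 9), q)))
Function('x')(I, C) = Add(9, Mul(3, I))
Function('f')(j, A) = Add(A, j)
Mul(Add(19, 125), Function('f')(Function('h')(-2, 5), Mul(Add(-6, 1), Pow(Add(Function('x')(Add(-4, 1), -3), 7), -1)))) = Mul(Add(19, 125), Add(Mul(Add(-6, 1), Pow(Add(Add(9, Mul(3, Add(-4, 1))), 7), -1)), Add(Rational(-4, 9), Mul(Rational(1, 9), -2)))) = Mul(144, Add(Mul(-5, Pow(Add(Add(9, Mul(3, -3)), 7), -1)), Add(Rational(-4, 9), Rational(-2, 9)))) = Mul(144, Add(Mul(-5, Pow(Add(Add(9, -9), 7), -1)), Rational(-2, 3))) = Mul(144, Add(Mul(-5, Pow(Add(0, 7), -1)), Rational(-2, 3))) = Mul(144, Add(Mul(-5, Pow(7, -1)), Rational(-2, 3))) = Mul(144, Add(Mul(-5, Rational(1, 7)), Rational(-2, 3))) = Mul(144, Add(Rational(-5, 7), Rational(-2, 3))) = Mul(144, Rational(-29, 21)) = Rational(-1392, 7)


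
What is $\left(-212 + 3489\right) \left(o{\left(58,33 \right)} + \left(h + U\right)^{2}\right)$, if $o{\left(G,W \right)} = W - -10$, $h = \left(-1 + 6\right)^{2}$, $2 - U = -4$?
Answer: $3290108$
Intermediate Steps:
$U = 6$ ($U = 2 - -4 = 2 + 4 = 6$)
$h = 25$ ($h = 5^{2} = 25$)
$o{\left(G,W \right)} = 10 + W$ ($o{\left(G,W \right)} = W + 10 = 10 + W$)
$\left(-212 + 3489\right) \left(o{\left(58,33 \right)} + \left(h + U\right)^{2}\right) = \left(-212 + 3489\right) \left(\left(10 + 33\right) + \left(25 + 6\right)^{2}\right) = 3277 \left(43 + 31^{2}\right) = 3277 \left(43 + 961\right) = 3277 \cdot 1004 = 3290108$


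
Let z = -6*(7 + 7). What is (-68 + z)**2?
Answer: 23104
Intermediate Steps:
z = -84 (z = -6*14 = -84)
(-68 + z)**2 = (-68 - 84)**2 = (-152)**2 = 23104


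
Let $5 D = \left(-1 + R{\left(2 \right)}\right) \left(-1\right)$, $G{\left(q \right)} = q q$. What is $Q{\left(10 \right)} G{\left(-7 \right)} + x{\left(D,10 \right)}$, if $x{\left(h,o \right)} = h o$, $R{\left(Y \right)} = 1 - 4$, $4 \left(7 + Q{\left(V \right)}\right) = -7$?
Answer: $- \frac{1683}{4} \approx -420.75$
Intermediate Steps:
$Q{\left(V \right)} = - \frac{35}{4}$ ($Q{\left(V \right)} = -7 + \frac{1}{4} \left(-7\right) = -7 - \frac{7}{4} = - \frac{35}{4}$)
$R{\left(Y \right)} = -3$ ($R{\left(Y \right)} = 1 - 4 = -3$)
$G{\left(q \right)} = q^{2}$
$D = \frac{4}{5}$ ($D = \frac{\left(-1 - 3\right) \left(-1\right)}{5} = \frac{\left(-4\right) \left(-1\right)}{5} = \frac{1}{5} \cdot 4 = \frac{4}{5} \approx 0.8$)
$Q{\left(10 \right)} G{\left(-7 \right)} + x{\left(D,10 \right)} = - \frac{35 \left(-7\right)^{2}}{4} + \frac{4}{5} \cdot 10 = \left(- \frac{35}{4}\right) 49 + 8 = - \frac{1715}{4} + 8 = - \frac{1683}{4}$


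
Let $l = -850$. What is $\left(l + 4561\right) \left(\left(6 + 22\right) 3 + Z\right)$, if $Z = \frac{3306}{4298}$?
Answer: $\frac{676029159}{2149} \approx 3.1458 \cdot 10^{5}$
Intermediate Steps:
$Z = \frac{1653}{2149}$ ($Z = 3306 \cdot \frac{1}{4298} = \frac{1653}{2149} \approx 0.76919$)
$\left(l + 4561\right) \left(\left(6 + 22\right) 3 + Z\right) = \left(-850 + 4561\right) \left(\left(6 + 22\right) 3 + \frac{1653}{2149}\right) = 3711 \left(28 \cdot 3 + \frac{1653}{2149}\right) = 3711 \left(84 + \frac{1653}{2149}\right) = 3711 \cdot \frac{182169}{2149} = \frac{676029159}{2149}$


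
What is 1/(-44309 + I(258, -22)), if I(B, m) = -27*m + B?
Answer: -1/43457 ≈ -2.3011e-5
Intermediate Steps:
I(B, m) = B - 27*m
1/(-44309 + I(258, -22)) = 1/(-44309 + (258 - 27*(-22))) = 1/(-44309 + (258 + 594)) = 1/(-44309 + 852) = 1/(-43457) = -1/43457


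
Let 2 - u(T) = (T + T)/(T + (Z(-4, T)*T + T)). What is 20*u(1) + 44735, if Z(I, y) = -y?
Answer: 44735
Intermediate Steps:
u(T) = 2 - 2*T/(-T² + 2*T) (u(T) = 2 - (T + T)/(T + ((-T)*T + T)) = 2 - 2*T/(T + (-T² + T)) = 2 - 2*T/(T + (T - T²)) = 2 - 2*T/(-T² + 2*T))
20*u(1) + 44735 = 20*(2*(-1 + 1)/(-2 + 1)) + 44735 = 20*(2*0/(-1)) + 44735 = 20*(2*(-1)*0) + 44735 = 20*0 + 44735 = 0 + 44735 = 44735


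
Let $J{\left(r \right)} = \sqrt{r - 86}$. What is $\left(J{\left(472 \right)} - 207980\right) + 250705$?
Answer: $42725 + \sqrt{386} \approx 42745.0$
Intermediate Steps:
$J{\left(r \right)} = \sqrt{-86 + r}$
$\left(J{\left(472 \right)} - 207980\right) + 250705 = \left(\sqrt{-86 + 472} - 207980\right) + 250705 = \left(\sqrt{386} - 207980\right) + 250705 = \left(-207980 + \sqrt{386}\right) + 250705 = 42725 + \sqrt{386}$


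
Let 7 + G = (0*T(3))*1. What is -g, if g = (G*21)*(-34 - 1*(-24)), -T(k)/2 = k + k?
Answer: -1470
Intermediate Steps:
T(k) = -4*k (T(k) = -2*(k + k) = -4*k)
G = -7 (G = -7 + (0*(-4*3))*1 = -7 + (0*(-12))*1 = -7 + 0*1 = -7 + 0 = -7)
g = 1470 (g = (-7*21)*(-34 - 1*(-24)) = -147*(-34 + 24) = -147*(-10) = 1470)
-g = -1*1470 = -1470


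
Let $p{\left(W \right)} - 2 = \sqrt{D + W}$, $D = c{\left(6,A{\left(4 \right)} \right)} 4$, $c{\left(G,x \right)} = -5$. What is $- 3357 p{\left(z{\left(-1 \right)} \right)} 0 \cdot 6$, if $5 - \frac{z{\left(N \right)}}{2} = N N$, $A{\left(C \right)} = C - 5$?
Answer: $0$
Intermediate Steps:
$A{\left(C \right)} = -5 + C$
$z{\left(N \right)} = 10 - 2 N^{2}$ ($z{\left(N \right)} = 10 - 2 N N = 10 - 2 N^{2}$)
$D = -20$ ($D = \left(-5\right) 4 = -20$)
$p{\left(W \right)} = 2 + \sqrt{-20 + W}$
$- 3357 p{\left(z{\left(-1 \right)} \right)} 0 \cdot 6 = - 3357 \left(2 + \sqrt{-20 + \left(10 - 2 \left(-1\right)^{2}\right)}\right) 0 \cdot 6 = - 3357 \left(2 + \sqrt{-20 + \left(10 - 2\right)}\right) 0 \cdot 6 = - 3357 \left(2 + \sqrt{-20 + 8}\right) 0 \cdot 6 = - 3357 \left(2 + \sqrt{-12}\right) 0 \cdot 6 = - 3357 \left(2 + 2 i \sqrt{3}\right) 0 \cdot 6 = - 3357 \cdot 0 \cdot 6 = \left(-3357\right) 0 = 0$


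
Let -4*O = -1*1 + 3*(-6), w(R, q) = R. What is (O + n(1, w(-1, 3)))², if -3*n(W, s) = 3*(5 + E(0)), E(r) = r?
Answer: 1/16 ≈ 0.062500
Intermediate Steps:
n(W, s) = -5 (n(W, s) = -(5 + 0) = -5)
O = 19/4 (O = -(-1*1 + 3*(-6))/4 = -(-1 - 18)/4 = -¼*(-19) = 19/4 ≈ 4.7500)
(O + n(1, w(-1, 3)))² = (19/4 - 5)² = (-¼)² = 1/16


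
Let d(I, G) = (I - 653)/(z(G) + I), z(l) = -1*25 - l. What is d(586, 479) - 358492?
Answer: -29396411/82 ≈ -3.5849e+5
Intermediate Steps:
z(l) = -25 - l
d(I, G) = (-653 + I)/(-25 + I - G) (d(I, G) = (I - 653)/((-25 - G) + I) = (-653 + I)/(-25 + I - G))
d(586, 479) - 358492 = (653 - 1*586)/(25 + 479 - 1*586) - 358492 = (653 - 586)/(25 + 479 - 586) - 358492 = 67/(-82) - 358492 = -1/82*67 - 358492 = -67/82 - 358492 = -29396411/82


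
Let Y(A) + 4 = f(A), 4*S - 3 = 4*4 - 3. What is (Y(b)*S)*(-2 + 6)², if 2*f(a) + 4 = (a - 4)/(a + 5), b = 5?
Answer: -1904/5 ≈ -380.80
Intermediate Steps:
S = 4 (S = ¾ + (4*4 - 3)/4 = ¾ + (16 - 3)/4 = ¾ + (¼)*13 = ¾ + 13/4 = 4)
f(a) = -2 + (-4 + a)/(2*(5 + a)) (f(a) = -2 + ((a - 4)/(a + 5))/2 = -2 + ((-4 + a)/(5 + a))/2 = -2 + (-4 + a)/(2*(5 + a)))
Y(A) = -4 + 3*(-8 - A)/(2*(5 + A))
(Y(b)*S)*(-2 + 6)² = (((-64 - 11*5)/(2*(5 + 5)))*4)*(-2 + 6)² = (((½)*(-64 - 55)/10)*4)*4² = (((½)*(⅒)*(-119))*4)*16 = -119/20*4*16 = -119/5*16 = -1904/5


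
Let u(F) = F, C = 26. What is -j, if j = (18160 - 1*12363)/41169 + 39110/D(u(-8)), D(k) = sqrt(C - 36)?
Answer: -5797/41169 + 3911*I*sqrt(10) ≈ -0.14081 + 12368.0*I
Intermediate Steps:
D(k) = I*sqrt(10) (D(k) = sqrt(26 - 36) = sqrt(-10) = I*sqrt(10))
j = 5797/41169 - 3911*I*sqrt(10) (j = (18160 - 1*12363)/41169 + 39110/((I*sqrt(10))) = (18160 - 12363)*(1/41169) + 39110*(-I*sqrt(10)/10) = 5797*(1/41169) - 3911*I*sqrt(10) = 5797/41169 - 3911*I*sqrt(10) ≈ 0.14081 - 12368.0*I)
-j = -(5797/41169 - 3911*I*sqrt(10)) = -5797/41169 + 3911*I*sqrt(10)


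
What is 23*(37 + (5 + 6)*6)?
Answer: 2369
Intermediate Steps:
23*(37 + (5 + 6)*6) = 23*(37 + 11*6) = 23*(37 + 66) = 23*103 = 2369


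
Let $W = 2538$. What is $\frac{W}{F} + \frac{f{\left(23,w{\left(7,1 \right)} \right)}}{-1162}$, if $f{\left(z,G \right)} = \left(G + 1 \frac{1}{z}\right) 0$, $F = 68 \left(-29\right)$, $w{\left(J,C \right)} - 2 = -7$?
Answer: $- \frac{1269}{986} \approx -1.287$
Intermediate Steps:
$w{\left(J,C \right)} = -5$ ($w{\left(J,C \right)} = 2 - 7 = -5$)
$F = -1972$
$f{\left(z,G \right)} = 0$ ($f{\left(z,G \right)} = \left(G + \frac{1}{z}\right) 0 = 0$)
$\frac{W}{F} + \frac{f{\left(23,w{\left(7,1 \right)} \right)}}{-1162} = \frac{2538}{-1972} + \frac{0}{-1162} = 2538 \left(- \frac{1}{1972}\right) + 0 \left(- \frac{1}{1162}\right) = - \frac{1269}{986} + 0 = - \frac{1269}{986}$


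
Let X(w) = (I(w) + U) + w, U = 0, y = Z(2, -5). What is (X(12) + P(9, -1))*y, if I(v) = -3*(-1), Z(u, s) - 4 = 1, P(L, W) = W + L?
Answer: 115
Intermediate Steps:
P(L, W) = L + W
Z(u, s) = 5 (Z(u, s) = 4 + 1 = 5)
y = 5
I(v) = 3
X(w) = 3 + w (X(w) = (3 + 0) + w = 3 + w)
(X(12) + P(9, -1))*y = ((3 + 12) + (9 - 1))*5 = (15 + 8)*5 = 23*5 = 115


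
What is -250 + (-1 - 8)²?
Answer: -169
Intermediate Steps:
-250 + (-1 - 8)² = -250 + (-9)² = -250 + 81 = -169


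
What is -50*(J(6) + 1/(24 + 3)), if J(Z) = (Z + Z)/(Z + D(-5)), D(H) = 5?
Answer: -16750/297 ≈ -56.397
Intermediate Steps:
J(Z) = 2*Z/(5 + Z) (J(Z) = (Z + Z)/(Z + 5) = (2*Z)/(5 + Z) = 2*Z/(5 + Z))
-50*(J(6) + 1/(24 + 3)) = -50*(2*6/(5 + 6) + 1/(24 + 3)) = -50*(2*6/11 + 1/27) = -50*(2*6*(1/11) + 1/27) = -50*(12/11 + 1/27) = -50*335/297 = -16750/297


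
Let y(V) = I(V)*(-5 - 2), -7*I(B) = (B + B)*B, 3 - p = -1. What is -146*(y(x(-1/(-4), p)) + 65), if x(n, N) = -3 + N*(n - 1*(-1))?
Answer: -10658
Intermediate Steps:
p = 4 (p = 3 - 1*(-1) = 3 + 1 = 4)
I(B) = -2*B²/7 (I(B) = -(B + B)*B/7 = -2*B*B/7 = -2*B²/7)
x(n, N) = -3 + N*(1 + n) (x(n, N) = -3 + N*(n + 1) = -3 + N*(1 + n))
y(V) = 2*V² (y(V) = (-2*V²/7)*(-5 - 2) = -2*V²/7*(-7) = 2*V²)
-146*(y(x(-1/(-4), p)) + 65) = -146*(2*(-3 + 4 + 4*(-1/(-4)))² + 65) = -146*(2*(-3 + 4 + 4*(-1*(-¼)))² + 65) = -146*(2*(-3 + 4 + 4*(¼))² + 65) = -146*(2*(-3 + 4 + 1)² + 65) = -146*(2*2² + 65) = -146*(2*4 + 65) = -146*(8 + 65) = -146*73 = -10658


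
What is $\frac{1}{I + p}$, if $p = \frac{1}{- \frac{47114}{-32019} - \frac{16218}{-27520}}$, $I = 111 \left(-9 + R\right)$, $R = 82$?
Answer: $\frac{907930711}{7357403132673} \approx 0.0001234$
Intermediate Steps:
$I = 8103$ ($I = 111 \left(-9 + 82\right) = 111 \cdot 73 = 8103$)
$p = \frac{440581440}{907930711}$ ($p = \frac{1}{\left(-47114\right) \left(- \frac{1}{32019}\right) - - \frac{8109}{13760}} = \frac{1}{\frac{47114}{32019} + \frac{8109}{13760}} = \frac{1}{\frac{907930711}{440581440}} = \frac{440581440}{907930711} \approx 0.48526$)
$\frac{1}{I + p} = \frac{1}{8103 + \frac{440581440}{907930711}} = \frac{1}{\frac{7357403132673}{907930711}} = \frac{907930711}{7357403132673}$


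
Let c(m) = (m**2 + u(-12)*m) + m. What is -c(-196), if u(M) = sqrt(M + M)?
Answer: -38220 + 392*I*sqrt(6) ≈ -38220.0 + 960.2*I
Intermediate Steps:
u(M) = sqrt(2)*sqrt(M) (u(M) = sqrt(2*M) = sqrt(2)*sqrt(M))
c(m) = m + m**2 + 2*I*m*sqrt(6) (c(m) = (m**2 + (sqrt(2)*sqrt(-12))*m) + m = (m**2 + (sqrt(2)*(2*I*sqrt(3)))*m) + m = (m**2 + (2*I*sqrt(6))*m) + m = (m**2 + 2*I*m*sqrt(6)) + m = m + m**2 + 2*I*m*sqrt(6))
-c(-196) = -(-196)*(1 - 196 + 2*I*sqrt(6)) = -(-196)*(-195 + 2*I*sqrt(6)) = -(38220 - 392*I*sqrt(6)) = -38220 + 392*I*sqrt(6)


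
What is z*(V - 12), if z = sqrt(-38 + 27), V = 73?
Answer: 61*I*sqrt(11) ≈ 202.31*I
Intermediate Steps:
z = I*sqrt(11) (z = sqrt(-11) = I*sqrt(11) ≈ 3.3166*I)
z*(V - 12) = (I*sqrt(11))*(73 - 12) = (I*sqrt(11))*61 = 61*I*sqrt(11)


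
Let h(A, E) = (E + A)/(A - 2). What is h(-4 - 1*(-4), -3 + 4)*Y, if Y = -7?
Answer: 7/2 ≈ 3.5000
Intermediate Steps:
h(A, E) = (A + E)/(-2 + A)
h(-4 - 1*(-4), -3 + 4)*Y = (((-4 - 1*(-4)) + (-3 + 4))/(-2 + (-4 - 1*(-4))))*(-7) = (((-4 + 4) + 1)/(-2 + (-4 + 4)))*(-7) = ((0 + 1)/(-2 + 0))*(-7) = (1/(-2))*(-7) = -1/2*1*(-7) = -1/2*(-7) = 7/2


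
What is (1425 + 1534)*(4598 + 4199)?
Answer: 26030323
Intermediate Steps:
(1425 + 1534)*(4598 + 4199) = 2959*8797 = 26030323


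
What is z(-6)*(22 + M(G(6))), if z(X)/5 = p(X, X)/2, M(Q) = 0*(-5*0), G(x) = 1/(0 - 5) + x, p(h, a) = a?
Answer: -330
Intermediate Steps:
G(x) = -1/5 + x (G(x) = 1/(-5) + x = -1/5 + x)
M(Q) = 0 (M(Q) = 0*0 = 0)
z(X) = 5*X/2 (z(X) = 5*(X/2) = 5*X/2)
z(-6)*(22 + M(G(6))) = ((5/2)*(-6))*(22 + 0) = -15*22 = -330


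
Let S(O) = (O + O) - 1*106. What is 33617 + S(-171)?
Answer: 33169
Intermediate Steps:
S(O) = -106 + 2*O (S(O) = 2*O - 106 = -106 + 2*O)
33617 + S(-171) = 33617 + (-106 + 2*(-171)) = 33617 + (-106 - 342) = 33617 - 448 = 33169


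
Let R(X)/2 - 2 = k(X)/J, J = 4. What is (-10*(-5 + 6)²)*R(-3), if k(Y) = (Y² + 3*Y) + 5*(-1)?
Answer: -15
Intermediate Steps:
k(Y) = -5 + Y² + 3*Y (k(Y) = (Y² + 3*Y) - 5 = -5 + Y² + 3*Y)
R(X) = 3/2 + X²/2 + 3*X/2 (R(X) = 4 + 2*((-5 + X² + 3*X)/4) = 4 + 2*((-5 + X² + 3*X)*(¼)) = 4 + 2*(-5/4 + X²/4 + 3*X/4) = 4 + (-5/2 + X²/2 + 3*X/2) = 3/2 + X²/2 + 3*X/2)
(-10*(-5 + 6)²)*R(-3) = (-10*(-5 + 6)²)*(3/2 + (½)*(-3)² + (3/2)*(-3)) = (-10*1²)*(3/2 + (½)*9 - 9/2) = (-10*1)*(3/2 + 9/2 - 9/2) = -10*3/2 = -15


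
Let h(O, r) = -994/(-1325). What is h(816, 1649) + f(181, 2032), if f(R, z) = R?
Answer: 240819/1325 ≈ 181.75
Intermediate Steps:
h(O, r) = 994/1325 (h(O, r) = -994*(-1/1325) = 994/1325)
h(816, 1649) + f(181, 2032) = 994/1325 + 181 = 240819/1325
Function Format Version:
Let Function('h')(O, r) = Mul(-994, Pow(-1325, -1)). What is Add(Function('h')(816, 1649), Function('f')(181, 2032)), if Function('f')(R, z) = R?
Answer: Rational(240819, 1325) ≈ 181.75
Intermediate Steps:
Function('h')(O, r) = Rational(994, 1325) (Function('h')(O, r) = Mul(-994, Rational(-1, 1325)) = Rational(994, 1325))
Add(Function('h')(816, 1649), Function('f')(181, 2032)) = Add(Rational(994, 1325), 181) = Rational(240819, 1325)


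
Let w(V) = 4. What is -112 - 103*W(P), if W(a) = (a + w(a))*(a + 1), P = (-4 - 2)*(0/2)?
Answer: -524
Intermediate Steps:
P = 0 (P = -0/2 = -6*0 = 0)
W(a) = (1 + a)*(4 + a) (W(a) = (a + 4)*(a + 1) = (4 + a)*(1 + a) = (1 + a)*(4 + a))
-112 - 103*W(P) = -112 - 103*(4 + 0**2 + 5*0) = -112 - 103*(4 + 0 + 0) = -112 - 103*4 = -112 - 412 = -524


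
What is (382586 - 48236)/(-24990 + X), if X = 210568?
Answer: 167175/92789 ≈ 1.8017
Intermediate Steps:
(382586 - 48236)/(-24990 + X) = (382586 - 48236)/(-24990 + 210568) = 334350/185578 = 334350*(1/185578) = 167175/92789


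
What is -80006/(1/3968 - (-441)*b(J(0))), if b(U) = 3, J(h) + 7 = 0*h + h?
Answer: -317463808/5249665 ≈ -60.473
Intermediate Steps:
J(h) = -7 + h (J(h) = -7 + (0*h + h) = -7 + (0 + h) = -7 + h)
-80006/(1/3968 - (-441)*b(J(0))) = -80006/(1/3968 - (-441)*3) = -80006/(1/3968 - 1*(-1323)) = -80006/(1/3968 + 1323) = -80006/5249665/3968 = -80006*3968/5249665 = -317463808/5249665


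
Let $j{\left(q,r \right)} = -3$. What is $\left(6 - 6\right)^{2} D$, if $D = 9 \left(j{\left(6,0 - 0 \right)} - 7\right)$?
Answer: $0$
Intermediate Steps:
$D = -90$ ($D = 9 \left(-3 - 7\right) = 9 \left(-10\right) = -90$)
$\left(6 - 6\right)^{2} D = \left(6 - 6\right)^{2} \left(-90\right) = 0^{2} \left(-90\right) = 0 \left(-90\right) = 0$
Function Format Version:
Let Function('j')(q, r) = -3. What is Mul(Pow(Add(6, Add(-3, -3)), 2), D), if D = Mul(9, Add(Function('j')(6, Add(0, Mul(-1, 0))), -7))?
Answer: 0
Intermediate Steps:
D = -90 (D = Mul(9, Add(-3, -7)) = Mul(9, -10) = -90)
Mul(Pow(Add(6, Add(-3, -3)), 2), D) = Mul(Pow(Add(6, Add(-3, -3)), 2), -90) = Mul(Pow(Add(6, -6), 2), -90) = Mul(Pow(0, 2), -90) = Mul(0, -90) = 0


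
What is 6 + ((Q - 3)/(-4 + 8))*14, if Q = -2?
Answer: -23/2 ≈ -11.500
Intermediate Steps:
6 + ((Q - 3)/(-4 + 8))*14 = 6 + ((-2 - 3)/(-4 + 8))*14 = 6 - 5/4*14 = 6 - 35/2 = -23/2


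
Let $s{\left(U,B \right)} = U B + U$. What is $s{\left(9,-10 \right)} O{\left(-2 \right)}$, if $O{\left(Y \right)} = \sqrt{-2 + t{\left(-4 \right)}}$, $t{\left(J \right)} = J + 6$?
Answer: $0$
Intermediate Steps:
$t{\left(J \right)} = 6 + J$
$s{\left(U,B \right)} = U + B U$ ($s{\left(U,B \right)} = B U + U = U + B U$)
$O{\left(Y \right)} = 0$ ($O{\left(Y \right)} = \sqrt{-2 + \left(6 - 4\right)} = \sqrt{-2 + 2} = \sqrt{0} = 0$)
$s{\left(9,-10 \right)} O{\left(-2 \right)} = 9 \left(1 - 10\right) 0 = 9 \left(-9\right) 0 = \left(-81\right) 0 = 0$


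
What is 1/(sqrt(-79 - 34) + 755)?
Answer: 755/570138 - I*sqrt(113)/570138 ≈ 0.0013242 - 1.8645e-5*I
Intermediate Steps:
1/(sqrt(-79 - 34) + 755) = 1/(sqrt(-113) + 755) = 1/(I*sqrt(113) + 755) = 1/(755 + I*sqrt(113))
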